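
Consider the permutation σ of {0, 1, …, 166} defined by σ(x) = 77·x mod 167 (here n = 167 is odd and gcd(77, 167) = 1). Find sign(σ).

+1

Trace 24: π^k(24) = [24, 11, 12, 89, 6, 128, 3] for k=0..6.
3 cycles of lengths [83, 83, 1].
With 3 cycles on 167 points, sign = (−1)^{167−3} = +1.
Zolotarev: (77|167) = +1, matching the cycle-count sign.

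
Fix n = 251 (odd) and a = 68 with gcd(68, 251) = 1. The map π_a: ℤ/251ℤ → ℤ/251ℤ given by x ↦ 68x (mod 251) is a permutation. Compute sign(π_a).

Start at x=73: 73 → 195 → 208 → 88 → 211 → 41 → 27 → … (one orbit).
Decompose π into cycles: lengths [125, 125, 1] (3 cycles, including the fixed point 0).
3 cycles on 251: each ℓ→(−1)^(ℓ−1), product (−1)^248 = +1.
Zolotarev: (68|251) = +1, matching the cycle-count sign.

+1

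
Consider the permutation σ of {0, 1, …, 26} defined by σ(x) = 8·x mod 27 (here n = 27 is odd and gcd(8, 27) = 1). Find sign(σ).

-1

Orbit of 19 under x↦8x: [19, 17, 1, 8, 10, 26]… (length divides ord_27(8)).
The orbit structure of x ↦ 8x mod 27: 8 orbits of sizes [6, 6, 6, 2, 2, 2, 2, 1].
8 cycles on 27: each ℓ→(−1)^(ℓ−1), product (−1)^19 = -1.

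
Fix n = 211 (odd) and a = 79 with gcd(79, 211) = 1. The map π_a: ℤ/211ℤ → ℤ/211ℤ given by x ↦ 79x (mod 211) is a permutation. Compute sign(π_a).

Start at x=11: 11 → 25 → 76 → 96 → 199 → 107 → 13 → … (one orbit).
Cycle lengths of π_79 on ℤ/211ℤ: [35, 35, 35, 35, 35, 35, 1]; 7 cycles in total.
211 − 7 = 204 transpositions; sign(π) = (−1)^204 = +1.

+1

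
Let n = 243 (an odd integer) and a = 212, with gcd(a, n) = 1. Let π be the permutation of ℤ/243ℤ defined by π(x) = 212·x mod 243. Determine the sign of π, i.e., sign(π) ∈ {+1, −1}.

Orbit of 1 under x↦212x: [1, 212, 232, 98, 121, 137, 127]… (length divides ord_243(212)).
π_212 has 6 disjoint cycles with lengths [162, 54, 18, 6, 2, 1] on {0,…,242}.
Σ(ℓ_i−1) = 243−6 = 237; sign = (−1)^237 = -1.

-1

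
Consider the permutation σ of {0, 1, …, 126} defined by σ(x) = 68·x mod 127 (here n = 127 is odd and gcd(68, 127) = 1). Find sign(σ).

+1

Trace 1: π^k(1) = [1, 68, 52, 107, 37, 103, 19] for k=0..6.
π_68 has 15 disjoint cycles with lengths [9, 9, 9, 9, 9, 9, 9, 9, 9, 9, 9, 9, 9, 9, 1] on {0,…,126}.
15 cycles on 127: each ℓ→(−1)^(ℓ−1), product (−1)^112 = +1.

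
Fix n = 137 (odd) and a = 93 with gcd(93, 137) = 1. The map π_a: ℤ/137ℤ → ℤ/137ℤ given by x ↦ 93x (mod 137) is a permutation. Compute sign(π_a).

+1

Orbit of 130 under x↦93x: [130, 34, 11, 64, 61, 56, 2]… (length divides ord_137(93)).
π_93 has 3 disjoint cycles with lengths [68, 68, 1] on {0,…,136}.
With 3 cycles on 137 points, sign = (−1)^{137−3} = +1.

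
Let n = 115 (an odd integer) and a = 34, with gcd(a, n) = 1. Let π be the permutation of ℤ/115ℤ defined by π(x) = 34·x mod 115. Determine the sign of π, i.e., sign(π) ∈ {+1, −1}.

Orbit of 81 under x↦34x: [81, 109, 26, 79, 41, 14, 16]… (length divides ord_115(34)).
Decompose π into cycles: lengths [22, 22, 22, 22, 22, 2, 2, 1] (8 cycles, including the fixed point 0).
Σ(ℓ_i−1) = 115−8 = 107; sign = (−1)^107 = -1.
(34|115)_J = -1 (Zolotarev's lemma cross-check).

-1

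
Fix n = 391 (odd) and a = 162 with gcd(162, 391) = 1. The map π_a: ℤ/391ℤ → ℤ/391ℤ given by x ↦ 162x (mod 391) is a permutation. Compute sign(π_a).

Start at x=70: 70 → 1 → 162 → 47 → 185 → 254 → 93 → … (one orbit).
Cycle type of π: 8×46 + 1×23; total 69 cycles.
391 − 69 = 322 transpositions; sign(π) = (−1)^322 = +1.
Zolotarev: (162|391) = +1, matching the cycle-count sign.

+1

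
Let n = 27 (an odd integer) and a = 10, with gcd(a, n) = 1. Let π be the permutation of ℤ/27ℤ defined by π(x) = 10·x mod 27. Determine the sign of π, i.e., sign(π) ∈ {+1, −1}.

+1

Trace 19: π^k(19) = [19, 1, 10] for k=0..2.
The orbit structure of x ↦ 10x mod 27: 15 orbits of sizes [3, 3, 3, 3, 3, 3, 1, 1, 1, 1, 1, 1, 1, 1, 1].
Σ(ℓ_i−1) = 27−15 = 12; sign = (−1)^12 = +1.
Via Zolotarev, sign(π_{10}) = (10|27) = +1.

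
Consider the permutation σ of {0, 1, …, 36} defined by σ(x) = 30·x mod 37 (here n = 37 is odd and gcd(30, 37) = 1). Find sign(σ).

Trace 10: π^k(10) = [10, 4, 9, 11, 34, 21, 1] for k=0..6.
π_30 has 3 disjoint cycles with lengths [18, 18, 1] on {0,…,36}.
n − c = 37 − 3 = 34; sign = (−1)^34 = +1.

+1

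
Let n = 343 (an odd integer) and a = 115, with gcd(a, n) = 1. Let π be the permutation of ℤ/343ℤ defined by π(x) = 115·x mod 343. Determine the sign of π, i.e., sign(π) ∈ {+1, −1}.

Trace 156: π^k(156) = [156, 104, 298, 313, 323, 101, 296] for k=0..6.
Cycle type of π: 294 + 42 + 6 + 1; total 4 cycles.
sign(π) = (−1)^{n − #cycles} = (−1)^{343−4} = (−1)^339 = -1.
The Jacobi symbol (115|343) = -1 (Zolotarev) agrees.

-1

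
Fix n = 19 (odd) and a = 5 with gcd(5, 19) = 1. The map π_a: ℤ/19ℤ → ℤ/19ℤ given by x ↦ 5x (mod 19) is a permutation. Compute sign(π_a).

Start at x=16: 16 → 4 → 1 → 5 → 6 → 11 → 17 → … (one orbit).
The orbit structure of x ↦ 5x mod 19: 3 orbits of sizes [9, 9, 1].
n − c = 19 − 3 = 16; sign = (−1)^16 = +1.

+1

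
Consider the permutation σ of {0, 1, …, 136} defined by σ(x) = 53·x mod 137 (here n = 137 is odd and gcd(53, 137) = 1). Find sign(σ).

Orbit of 48 under x↦53x: [48, 78, 24, 39, 12, 88, 6]… (length divides ord_137(53)).
π_53 has 2 disjoint cycles with lengths [136, 1] on {0,…,136}.
With 2 cycles on 137 points, sign = (−1)^{137−2} = -1.

-1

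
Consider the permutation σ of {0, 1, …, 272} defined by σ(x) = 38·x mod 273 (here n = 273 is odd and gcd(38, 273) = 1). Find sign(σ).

Orbit of 38 under x↦38x: [38, 79, 272, 235, 194, 1]… (length divides ord_273(38)).
Cycle lengths of π_38 on ℤ/273ℤ: [6, 6, 6, 6, 6, 6, 6, 6, 6, 6, 6, 6, 6, 6, 6, 6, 6, 6, 6, 6, 6, 6, 6, 6, 6, 6, 6, 6, 6, 6, 6, 6, 6, 6, 6, 6, 6, 6, 6, 2, 2, 2, 2, 2, 2, 2, 2, 2, 2, 2, 2, 2, 2, 2, 2, 2, 2, 2, 1]; 59 cycles in total.
n − c = 273 − 59 = 214; sign = (−1)^214 = +1.

+1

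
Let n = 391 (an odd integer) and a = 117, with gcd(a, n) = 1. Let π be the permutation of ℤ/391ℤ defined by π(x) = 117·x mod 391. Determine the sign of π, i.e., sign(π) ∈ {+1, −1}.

Orbit of 25 under x↦117x: [25, 188, 100, 361, 9, 271, 36]… (length divides ord_391(117)).
Cycle lengths of π_117 on ℤ/391ℤ: [88, 88, 88, 88, 11, 11, 8, 8, 1]; 9 cycles in total.
With 9 cycles on 391 points, sign = (−1)^{391−9} = +1.

+1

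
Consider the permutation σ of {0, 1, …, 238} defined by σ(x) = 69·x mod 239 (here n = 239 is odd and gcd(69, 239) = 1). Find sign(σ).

Start at x=76: 76 → 225 → 229 → 27 → 190 → 204 → 214 → … (one orbit).
The orbit structure of x ↦ 69x mod 239: 2 orbits of sizes [238, 1].
Σ(ℓ_i−1) = 239−2 = 237; sign = (−1)^237 = -1.
The Jacobi symbol (69|239) = -1 (Zolotarev) agrees.

-1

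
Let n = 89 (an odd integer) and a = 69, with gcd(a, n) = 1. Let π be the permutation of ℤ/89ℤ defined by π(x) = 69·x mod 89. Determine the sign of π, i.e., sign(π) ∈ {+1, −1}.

+1

Trace 71: π^k(71) = [71, 4, 9, 87, 40, 1, 69] for k=0..6.
π_69 has 3 disjoint cycles with lengths [44, 44, 1] on {0,…,88}.
Σ(ℓ_i−1) = 89−3 = 86; sign = (−1)^86 = +1.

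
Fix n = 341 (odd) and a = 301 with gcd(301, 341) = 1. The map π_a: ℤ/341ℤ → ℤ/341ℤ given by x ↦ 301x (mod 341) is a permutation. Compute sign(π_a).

-1

Orbit of 56 under x↦301x: [56, 147, 258, 251, 190, 243, 169]… (length divides ord_341(301)).
π_301 has 14 disjoint cycles with lengths [30, 30, 30, 30, 30, 30, 30, 30, 30, 30, 30, 5, 5, 1] on {0,…,340}.
Σ(ℓ_i−1) = 341−14 = 327; sign = (−1)^327 = -1.
Zolotarev: (301|341) = -1, matching the cycle-count sign.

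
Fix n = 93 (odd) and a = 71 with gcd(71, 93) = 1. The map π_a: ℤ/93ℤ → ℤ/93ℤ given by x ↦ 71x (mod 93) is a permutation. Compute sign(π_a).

Orbit of 32 under x↦71x: [32, 40, 50, 16, 20, 25, 8]… (length divides ord_93(71)).
π_71 has 6 disjoint cycles with lengths [30, 30, 15, 15, 2, 1] on {0,…,92}.
With 6 cycles on 93 points, sign = (−1)^{93−6} = -1.

-1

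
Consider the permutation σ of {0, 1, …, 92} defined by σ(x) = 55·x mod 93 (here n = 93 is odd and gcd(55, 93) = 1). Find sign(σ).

-1

Orbit of 61 under x↦55x: [61, 7, 13, 64, 79, 67, 58]… (length divides ord_93(55)).
Decompose π into cycles: lengths [30, 30, 30, 1, 1, 1] (6 cycles, including the fixed point 0).
n − c = 93 − 6 = 87; sign = (−1)^87 = -1.
The Jacobi symbol (55|93) = -1 (Zolotarev) agrees.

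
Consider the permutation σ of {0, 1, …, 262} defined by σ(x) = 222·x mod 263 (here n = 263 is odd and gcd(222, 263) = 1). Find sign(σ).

Start at x=13: 13 → 256 → 24 → 68 → 105 → 166 → 32 → … (one orbit).
Cycle lengths of π_222 on ℤ/263ℤ: [131, 131, 1]; 3 cycles in total.
3 cycles on 263: each ℓ→(−1)^(ℓ−1), product (−1)^260 = +1.
Via Zolotarev, sign(π_{222}) = (222|263) = +1.

+1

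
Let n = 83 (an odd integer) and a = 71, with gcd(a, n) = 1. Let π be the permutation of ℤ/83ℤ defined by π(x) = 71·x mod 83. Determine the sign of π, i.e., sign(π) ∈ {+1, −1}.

Start at x=51: 51 → 52 → 40 → 18 → 33 → 19 → 21 → … (one orbit).
2 cycles of lengths [82, 1].
sign(π) = (−1)^{n − #cycles} = (−1)^{83−2} = (−1)^81 = -1.
(71|83)_J = -1 (Zolotarev's lemma cross-check).

-1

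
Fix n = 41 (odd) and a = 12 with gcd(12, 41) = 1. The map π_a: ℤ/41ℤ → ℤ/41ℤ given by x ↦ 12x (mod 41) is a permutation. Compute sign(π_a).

Trace 35: π^k(35) = [35, 10, 38, 5, 19, 23, 30] for k=0..6.
2 cycles of lengths [40, 1].
n − c = 41 − 2 = 39; sign = (−1)^39 = -1.

-1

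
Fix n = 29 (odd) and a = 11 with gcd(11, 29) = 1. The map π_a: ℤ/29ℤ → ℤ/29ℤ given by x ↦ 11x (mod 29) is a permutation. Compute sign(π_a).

Trace 15: π^k(15) = [15, 20, 17, 13, 27, 7, 19] for k=0..6.
Cycle lengths of π_11 on ℤ/29ℤ: [28, 1]; 2 cycles in total.
n − c = 29 − 2 = 27; sign = (−1)^27 = -1.
(11|29)_J = -1 (Zolotarev's lemma cross-check).

-1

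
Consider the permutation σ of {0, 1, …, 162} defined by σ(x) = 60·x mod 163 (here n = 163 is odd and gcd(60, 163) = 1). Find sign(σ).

+1

Start at x=85: 85 → 47 → 49 → 6 → 34 → 84 → 150 → … (one orbit).
3 cycles of lengths [81, 81, 1].
3 cycles on 163: each ℓ→(−1)^(ℓ−1), product (−1)^160 = +1.
Zolotarev: (60|163) = +1, matching the cycle-count sign.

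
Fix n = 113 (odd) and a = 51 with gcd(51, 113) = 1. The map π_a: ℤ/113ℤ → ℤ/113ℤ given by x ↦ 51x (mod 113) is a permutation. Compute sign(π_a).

Start at x=18: 18 → 14 → 36 → 28 → 72 → 56 → 31 → … (one orbit).
Decompose π into cycles: lengths [56, 56, 1] (3 cycles, including the fixed point 0).
3 cycles on 113: each ℓ→(−1)^(ℓ−1), product (−1)^110 = +1.
(51|113)_J = +1 (Zolotarev's lemma cross-check).

+1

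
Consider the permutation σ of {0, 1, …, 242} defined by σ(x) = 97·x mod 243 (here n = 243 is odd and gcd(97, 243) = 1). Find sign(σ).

Start at x=196: 196 → 58 → 37 → 187 → 157 → 163 → 16 → … (one orbit).
11 cycles of lengths [81, 81, 27, 27, 9, 9, 3, 3, 1, 1, 1].
With 11 cycles on 243 points, sign = (−1)^{243−11} = +1.
The Jacobi symbol (97|243) = +1 (Zolotarev) agrees.

+1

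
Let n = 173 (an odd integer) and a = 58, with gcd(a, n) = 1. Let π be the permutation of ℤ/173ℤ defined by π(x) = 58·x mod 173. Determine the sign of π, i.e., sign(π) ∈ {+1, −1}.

-1

Trace 8: π^k(8) = [8, 118, 97, 90, 30, 10, 61] for k=0..6.
Decompose π into cycles: lengths [172, 1] (2 cycles, including the fixed point 0).
sign(π) = (−1)^{n − #cycles} = (−1)^{173−2} = (−1)^171 = -1.
(58|173)_J = -1 (Zolotarev's lemma cross-check).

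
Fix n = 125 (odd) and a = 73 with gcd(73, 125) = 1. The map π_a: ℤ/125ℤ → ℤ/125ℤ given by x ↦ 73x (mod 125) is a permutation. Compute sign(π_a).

Trace 36: π^k(36) = [36, 3, 94, 112, 51, 98, 29] for k=0..6.
π_73 has 4 disjoint cycles with lengths [100, 20, 4, 1] on {0,…,124}.
4 cycles on 125: each ℓ→(−1)^(ℓ−1), product (−1)^121 = -1.

-1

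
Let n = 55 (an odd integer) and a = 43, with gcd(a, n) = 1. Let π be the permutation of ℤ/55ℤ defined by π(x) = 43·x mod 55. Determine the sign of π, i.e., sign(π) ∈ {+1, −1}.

Orbit of 1 under x↦43x: [1, 43, 34, 32]… (length divides ord_55(43)).
Decompose π into cycles: lengths [4, 4, 4, 4, 4, 4, 4, 4, 4, 4, 4, 2, 2, 2, 2, 2, 1] (17 cycles, including the fixed point 0).
55 − 17 = 38 transpositions; sign(π) = (−1)^38 = +1.

+1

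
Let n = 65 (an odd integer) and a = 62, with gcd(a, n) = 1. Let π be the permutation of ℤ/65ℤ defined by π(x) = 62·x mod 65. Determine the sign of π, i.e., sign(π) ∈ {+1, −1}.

Trace 9: π^k(9) = [9, 38, 16, 17, 14, 23, 61] for k=0..6.
Decompose π into cycles: lengths [12, 12, 12, 12, 6, 6, 4, 1] (8 cycles, including the fixed point 0).
With 8 cycles on 65 points, sign = (−1)^{65−8} = -1.

-1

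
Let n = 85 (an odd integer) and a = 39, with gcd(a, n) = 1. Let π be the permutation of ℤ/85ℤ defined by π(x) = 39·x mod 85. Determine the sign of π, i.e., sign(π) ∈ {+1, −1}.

Orbit of 36 under x↦39x: [36, 44, 16, 29, 26, 79, 21]… (length divides ord_85(39)).
8 cycles of lengths [16, 16, 16, 16, 16, 2, 2, 1].
85 − 8 = 77 transpositions; sign(π) = (−1)^77 = -1.
(39|85)_J = -1 (Zolotarev's lemma cross-check).

-1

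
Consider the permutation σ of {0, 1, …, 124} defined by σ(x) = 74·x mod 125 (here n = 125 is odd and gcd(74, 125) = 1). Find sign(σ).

+1

Orbit of 74 under x↦74x: [74, 101, 99, 76, 124, 51, 24]… (length divides ord_125(74)).
Cycle lengths of π_74 on ℤ/125ℤ: [10, 10, 10, 10, 10, 10, 10, 10, 10, 10, 2, 2, 2, 2, 2, 2, 2, 2, 2, 2, 2, 2, 1]; 23 cycles in total.
Σ(ℓ_i−1) = 125−23 = 102; sign = (−1)^102 = +1.
The Jacobi symbol (74|125) = +1 (Zolotarev) agrees.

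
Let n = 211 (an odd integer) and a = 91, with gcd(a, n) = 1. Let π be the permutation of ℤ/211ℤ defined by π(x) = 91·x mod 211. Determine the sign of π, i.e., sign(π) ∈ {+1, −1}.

-1

Start at x=112: 112 → 64 → 127 → 163 → 63 → 36 → 111 → … (one orbit).
2 cycles of lengths [210, 1].
With 2 cycles on 211 points, sign = (−1)^{211−2} = -1.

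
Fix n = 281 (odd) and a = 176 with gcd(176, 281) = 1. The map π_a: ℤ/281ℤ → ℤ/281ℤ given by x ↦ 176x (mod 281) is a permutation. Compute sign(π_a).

Start at x=205: 205 → 112 → 42 → 86 → 243 → 56 → 21 → … (one orbit).
π_176 has 2 disjoint cycles with lengths [280, 1] on {0,…,280}.
With 2 cycles on 281 points, sign = (−1)^{281−2} = -1.
Via Zolotarev, sign(π_{176}) = (176|281) = -1.

-1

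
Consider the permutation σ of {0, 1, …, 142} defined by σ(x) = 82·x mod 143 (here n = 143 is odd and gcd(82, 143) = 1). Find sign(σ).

Start at x=25: 25 → 48 → 75 → 1 → 82 → 3 → 103 → … (one orbit).
Cycle type of π: 30×4 + 6×2 + 5×2 + 1; total 9 cycles.
9 cycles on 143: each ℓ→(−1)^(ℓ−1), product (−1)^134 = +1.
(82|143)_J = +1 (Zolotarev's lemma cross-check).

+1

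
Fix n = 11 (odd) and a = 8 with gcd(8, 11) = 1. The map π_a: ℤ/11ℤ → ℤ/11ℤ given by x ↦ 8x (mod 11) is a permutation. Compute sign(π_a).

Trace 6: π^k(6) = [6, 4, 10, 3, 2, 5, 7] for k=0..6.
2 cycles of lengths [10, 1].
2 cycles on 11: each ℓ→(−1)^(ℓ−1), product (−1)^9 = -1.

-1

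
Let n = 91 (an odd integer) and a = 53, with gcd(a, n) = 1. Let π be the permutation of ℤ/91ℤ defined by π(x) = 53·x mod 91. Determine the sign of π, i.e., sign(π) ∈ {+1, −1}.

+1

Orbit of 79 under x↦53x: [79, 1, 53]… (length divides ord_91(53)).
Decompose π into cycles: lengths [3, 3, 3, 3, 3, 3, 3, 3, 3, 3, 3, 3, 3, 3, 3, 3, 3, 3, 3, 3, 3, 3, 3, 3, 3, 3, 1, 1, 1, 1, 1, 1, 1, 1, 1, 1, 1, 1, 1] (39 cycles, including the fixed point 0).
91 − 39 = 52 transpositions; sign(π) = (−1)^52 = +1.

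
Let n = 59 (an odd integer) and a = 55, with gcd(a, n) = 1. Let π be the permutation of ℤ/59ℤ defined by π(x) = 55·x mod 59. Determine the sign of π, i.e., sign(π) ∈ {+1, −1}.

Start at x=19: 19 → 42 → 9 → 23 → 26 → 14 → 3 → … (one orbit).
2 cycles of lengths [58, 1].
2 cycles on 59: each ℓ→(−1)^(ℓ−1), product (−1)^57 = -1.

-1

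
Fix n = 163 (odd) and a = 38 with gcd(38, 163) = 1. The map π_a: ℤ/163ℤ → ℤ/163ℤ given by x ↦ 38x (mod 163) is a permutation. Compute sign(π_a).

+1

Orbit of 38 under x↦38x: [38, 140, 104, 40, 53, 58, 85]… (length divides ord_163(38)).
The orbit structure of x ↦ 38x mod 163: 19 orbits of sizes [9, 9, 9, 9, 9, 9, 9, 9, 9, 9, 9, 9, 9, 9, 9, 9, 9, 9, 1].
Σ(ℓ_i−1) = 163−19 = 144; sign = (−1)^144 = +1.
Via Zolotarev, sign(π_{38}) = (38|163) = +1.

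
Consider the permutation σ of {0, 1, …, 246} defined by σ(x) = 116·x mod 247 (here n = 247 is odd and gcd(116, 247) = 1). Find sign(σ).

-1

Orbit of 118 under x↦116x: [118, 103, 92, 51, 235, 90, 66]… (length divides ord_247(116)).
20 cycles of lengths [18, 18, 18, 18, 18, 18, 18, 18, 18, 18, 18, 18, 18, 2, 2, 2, 2, 2, 2, 1].
With 20 cycles on 247 points, sign = (−1)^{247−20} = -1.
Via Zolotarev, sign(π_{116}) = (116|247) = -1.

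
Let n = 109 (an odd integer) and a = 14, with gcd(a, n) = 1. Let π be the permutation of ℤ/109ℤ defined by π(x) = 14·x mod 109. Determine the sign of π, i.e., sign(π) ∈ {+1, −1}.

Orbit of 49 under x↦14x: [49, 32, 12, 59, 63, 10, 31]… (length divides ord_109(14)).
π_14 has 2 disjoint cycles with lengths [108, 1] on {0,…,108}.
2 cycles on 109: each ℓ→(−1)^(ℓ−1), product (−1)^107 = -1.
(14|109)_J = -1 (Zolotarev's lemma cross-check).

-1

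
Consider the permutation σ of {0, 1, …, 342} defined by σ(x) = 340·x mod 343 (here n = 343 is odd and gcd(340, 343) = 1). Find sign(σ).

Orbit of 190 under x↦340x: [190, 116, 338, 15, 298, 135, 281]… (length divides ord_343(340)).
7 cycles of lengths [147, 147, 21, 21, 3, 3, 1].
n − c = 343 − 7 = 336; sign = (−1)^336 = +1.

+1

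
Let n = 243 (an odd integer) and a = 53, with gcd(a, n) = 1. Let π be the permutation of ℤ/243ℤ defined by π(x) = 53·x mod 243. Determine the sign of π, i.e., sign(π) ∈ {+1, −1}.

Trace 161: π^k(161) = [161, 28, 26, 163, 134, 55, 242] for k=0..6.
Cycle lengths of π_53 on ℤ/243ℤ: [18, 18, 18, 18, 18, 18, 18, 18, 18, 6, 6, 6, 6, 6, 6, 6, 6, 6, 2, 2, 2, 2, 2, 2, 2, 2, 2, 2, 2, 2, 2, 1]; 32 cycles in total.
sign(π) = (−1)^{n − #cycles} = (−1)^{243−32} = (−1)^211 = -1.

-1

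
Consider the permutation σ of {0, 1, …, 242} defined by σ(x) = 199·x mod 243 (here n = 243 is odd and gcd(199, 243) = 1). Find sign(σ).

+1

Start at x=145: 145 → 181 → 55 → 10 → 46 → 163 → 118 → … (one orbit).
27 cycles of lengths [27, 27, 27, 27, 27, 27, 9, 9, 9, 9, 9, 9, 3, 3, 3, 3, 3, 3, 1, 1, 1, 1, 1, 1, 1, 1, 1].
Σ(ℓ_i−1) = 243−27 = 216; sign = (−1)^216 = +1.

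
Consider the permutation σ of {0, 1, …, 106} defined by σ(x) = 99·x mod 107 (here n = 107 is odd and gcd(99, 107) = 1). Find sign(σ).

Orbit of 12 under x↦99x: [12, 11, 19, 62, 39, 9, 35]… (length divides ord_107(99)).
π_99 has 3 disjoint cycles with lengths [53, 53, 1] on {0,…,106}.
3 cycles on 107: each ℓ→(−1)^(ℓ−1), product (−1)^104 = +1.

+1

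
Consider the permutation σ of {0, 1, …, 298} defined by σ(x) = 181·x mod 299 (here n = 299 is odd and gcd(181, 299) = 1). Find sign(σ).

-1

Trace 131: π^k(131) = [131, 90, 144, 51, 261, 298, 118] for k=0..6.
π_181 has 20 disjoint cycles with lengths [22, 22, 22, 22, 22, 22, 22, 22, 22, 22, 22, 22, 22, 2, 2, 2, 2, 2, 2, 1] on {0,…,298}.
n − c = 299 − 20 = 279; sign = (−1)^279 = -1.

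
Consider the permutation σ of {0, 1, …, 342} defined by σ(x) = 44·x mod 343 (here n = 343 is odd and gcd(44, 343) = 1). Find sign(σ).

Orbit of 165 under x↦44x: [165, 57, 107, 249, 323, 149, 39]… (length divides ord_343(44)).
π_44 has 7 disjoint cycles with lengths [147, 147, 21, 21, 3, 3, 1] on {0,…,342}.
n − c = 343 − 7 = 336; sign = (−1)^336 = +1.
The Jacobi symbol (44|343) = +1 (Zolotarev) agrees.

+1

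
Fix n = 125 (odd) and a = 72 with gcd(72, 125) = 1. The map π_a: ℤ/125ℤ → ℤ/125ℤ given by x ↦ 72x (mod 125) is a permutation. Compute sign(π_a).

-1

Trace 1: π^k(1) = [1, 72, 59, 123, 106, 7, 4] for k=0..6.
Cycle lengths of π_72 on ℤ/125ℤ: [100, 20, 4, 1]; 4 cycles in total.
4 cycles on 125: each ℓ→(−1)^(ℓ−1), product (−1)^121 = -1.
(72|125)_J = -1 (Zolotarev's lemma cross-check).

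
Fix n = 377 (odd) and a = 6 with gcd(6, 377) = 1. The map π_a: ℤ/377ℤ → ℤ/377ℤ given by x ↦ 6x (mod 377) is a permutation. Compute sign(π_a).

Trace 6: π^k(6) = [6, 36, 216, 165, 236, 285, 202] for k=0..6.
Cycle type of π: 84×4 + 14×2 + 12 + 1; total 8 cycles.
n − c = 377 − 8 = 369; sign = (−1)^369 = -1.

-1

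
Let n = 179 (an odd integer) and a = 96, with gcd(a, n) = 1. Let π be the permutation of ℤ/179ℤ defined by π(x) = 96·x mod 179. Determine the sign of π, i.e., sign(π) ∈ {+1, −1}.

-1

Start at x=97: 97 → 4 → 26 → 169 → 114 → 25 → 73 → … (one orbit).
π_96 has 2 disjoint cycles with lengths [178, 1] on {0,…,178}.
n − c = 179 − 2 = 177; sign = (−1)^177 = -1.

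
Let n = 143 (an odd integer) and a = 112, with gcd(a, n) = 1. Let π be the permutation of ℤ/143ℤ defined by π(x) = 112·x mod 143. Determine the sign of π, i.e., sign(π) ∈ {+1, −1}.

+1

Trace 83: π^k(83) = [83, 1, 112, 103, 96, 27, 21] for k=0..6.
The orbit structure of x ↦ 112x mod 143: 11 orbits of sizes [20, 20, 20, 20, 20, 20, 10, 4, 4, 4, 1].
Σ(ℓ_i−1) = 143−11 = 132; sign = (−1)^132 = +1.
Via Zolotarev, sign(π_{112}) = (112|143) = +1.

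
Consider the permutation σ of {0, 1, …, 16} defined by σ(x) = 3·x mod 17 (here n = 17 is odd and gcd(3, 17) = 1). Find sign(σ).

-1

Start at x=10: 10 → 13 → 5 → 15 → 11 → 16 → 14 → … (one orbit).
2 cycles of lengths [16, 1].
Σ(ℓ_i−1) = 17−2 = 15; sign = (−1)^15 = -1.
Zolotarev: (3|17) = -1, matching the cycle-count sign.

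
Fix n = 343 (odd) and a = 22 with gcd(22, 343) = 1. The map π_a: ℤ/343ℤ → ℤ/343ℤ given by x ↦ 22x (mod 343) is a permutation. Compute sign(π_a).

+1

Orbit of 218 under x↦22x: [218, 337, 211, 183, 253, 78, 1]… (length divides ord_343(22)).
The orbit structure of x ↦ 22x mod 343: 19 orbits of sizes [49, 49, 49, 49, 49, 49, 7, 7, 7, 7, 7, 7, 1, 1, 1, 1, 1, 1, 1].
Σ(ℓ_i−1) = 343−19 = 324; sign = (−1)^324 = +1.
Via Zolotarev, sign(π_{22}) = (22|343) = +1.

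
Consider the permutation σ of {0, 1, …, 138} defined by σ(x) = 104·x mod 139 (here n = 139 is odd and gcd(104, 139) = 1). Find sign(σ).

-1

Start at x=80: 80 → 119 → 5 → 103 → 9 → 102 → 44 → … (one orbit).
π_104 has 2 disjoint cycles with lengths [138, 1] on {0,…,138}.
Σ(ℓ_i−1) = 139−2 = 137; sign = (−1)^137 = -1.
The Jacobi symbol (104|139) = -1 (Zolotarev) agrees.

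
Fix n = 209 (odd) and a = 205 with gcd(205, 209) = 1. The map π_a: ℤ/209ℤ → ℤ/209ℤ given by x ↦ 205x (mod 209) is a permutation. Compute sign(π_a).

+1

Trace 49: π^k(49) = [49, 13, 157, 208, 4, 193, 64] for k=0..6.
The orbit structure of x ↦ 205x mod 209: 5 orbits of sizes [90, 90, 18, 10, 1].
Σ(ℓ_i−1) = 209−5 = 204; sign = (−1)^204 = +1.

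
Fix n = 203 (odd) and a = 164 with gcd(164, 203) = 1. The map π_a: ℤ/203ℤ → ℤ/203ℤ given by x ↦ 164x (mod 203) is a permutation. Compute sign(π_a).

Orbit of 75 under x↦164x: [75, 120, 192, 23, 118, 67, 26]… (length divides ord_203(164)).
The orbit structure of x ↦ 164x mod 203: 5 orbits of sizes [84, 84, 28, 6, 1].
With 5 cycles on 203 points, sign = (−1)^{203−5} = +1.

+1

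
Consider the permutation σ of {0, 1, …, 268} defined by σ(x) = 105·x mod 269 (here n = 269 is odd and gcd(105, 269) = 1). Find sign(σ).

+1

Orbit of 24 under x↦105x: [24, 99, 173, 142, 115, 239, 78]… (length divides ord_269(105)).
Decompose π into cycles: lengths [67, 67, 67, 67, 1] (5 cycles, including the fixed point 0).
n − c = 269 − 5 = 264; sign = (−1)^264 = +1.
Check: (105/269) = +1 by Zolotarev.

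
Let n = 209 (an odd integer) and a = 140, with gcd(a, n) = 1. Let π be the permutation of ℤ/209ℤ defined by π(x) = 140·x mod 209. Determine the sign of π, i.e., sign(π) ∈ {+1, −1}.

-1

Trace 201: π^k(201) = [201, 134, 159, 106, 1, 140, 163] for k=0..6.
The orbit structure of x ↦ 140x mod 209: 14 orbits of sizes [30, 30, 30, 30, 30, 30, 10, 3, 3, 3, 3, 3, 3, 1].
n − c = 209 − 14 = 195; sign = (−1)^195 = -1.
(140|209)_J = -1 (Zolotarev's lemma cross-check).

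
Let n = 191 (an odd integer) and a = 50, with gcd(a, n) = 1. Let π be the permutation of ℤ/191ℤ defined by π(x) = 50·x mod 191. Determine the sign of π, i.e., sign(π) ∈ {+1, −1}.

+1

Start at x=103: 103 → 184 → 32 → 72 → 162 → 78 → 80 → … (one orbit).
Cycle lengths of π_50 on ℤ/191ℤ: [95, 95, 1]; 3 cycles in total.
sign(π) = (−1)^{n − #cycles} = (−1)^{191−3} = (−1)^188 = +1.
Check: (50/191) = +1 by Zolotarev.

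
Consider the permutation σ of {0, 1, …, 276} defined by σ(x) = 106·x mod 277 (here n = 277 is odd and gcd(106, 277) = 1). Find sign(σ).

Trace 203: π^k(203) = [203, 189, 90, 122, 190, 196, 1] for k=0..6.
π_106 has 3 disjoint cycles with lengths [138, 138, 1] on {0,…,276}.
sign(π) = (−1)^{n − #cycles} = (−1)^{277−3} = (−1)^274 = +1.

+1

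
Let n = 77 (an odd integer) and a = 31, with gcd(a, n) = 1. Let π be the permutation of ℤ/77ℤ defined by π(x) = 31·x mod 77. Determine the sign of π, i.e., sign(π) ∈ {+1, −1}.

-1

Start at x=12: 12 → 64 → 59 → 58 → 27 → 67 → 75 → … (one orbit).
Decompose π into cycles: lengths [30, 30, 6, 5, 5, 1] (6 cycles, including the fixed point 0).
Σ(ℓ_i−1) = 77−6 = 71; sign = (−1)^71 = -1.
The Jacobi symbol (31|77) = -1 (Zolotarev) agrees.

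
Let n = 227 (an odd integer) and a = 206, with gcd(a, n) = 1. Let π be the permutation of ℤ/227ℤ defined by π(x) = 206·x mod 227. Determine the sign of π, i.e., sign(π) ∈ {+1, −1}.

Start at x=153: 153 → 192 → 54 → 1 → 206 → 214 → 46 → … (one orbit).
2 cycles of lengths [226, 1].
With 2 cycles on 227 points, sign = (−1)^{227−2} = -1.
Via Zolotarev, sign(π_{206}) = (206|227) = -1.

-1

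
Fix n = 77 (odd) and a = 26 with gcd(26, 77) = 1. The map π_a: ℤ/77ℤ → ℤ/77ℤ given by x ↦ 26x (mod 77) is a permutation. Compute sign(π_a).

-1

Start at x=58: 58 → 45 → 15 → 5 → 53 → 69 → 23 → … (one orbit).
Cycle type of π: 30×2 + 6 + 5×2 + 1; total 6 cycles.
77 − 6 = 71 transpositions; sign(π) = (−1)^71 = -1.
Zolotarev: (26|77) = -1, matching the cycle-count sign.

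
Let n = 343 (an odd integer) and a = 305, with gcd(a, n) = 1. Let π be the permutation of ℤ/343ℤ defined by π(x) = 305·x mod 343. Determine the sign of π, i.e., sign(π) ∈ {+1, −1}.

+1

Trace 109: π^k(109) = [109, 317, 302, 186, 135, 15, 116] for k=0..6.
Cycle lengths of π_305 on ℤ/343ℤ: [147, 147, 21, 21, 3, 3, 1]; 7 cycles in total.
sign(π) = (−1)^{n − #cycles} = (−1)^{343−7} = (−1)^336 = +1.
Zolotarev: (305|343) = +1, matching the cycle-count sign.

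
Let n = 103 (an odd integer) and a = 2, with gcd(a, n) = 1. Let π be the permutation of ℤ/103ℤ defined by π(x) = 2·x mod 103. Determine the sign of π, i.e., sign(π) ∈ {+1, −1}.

Start at x=79: 79 → 55 → 7 → 14 → 28 → 56 → 9 → … (one orbit).
Cycle type of π: 51×2 + 1; total 3 cycles.
3 cycles on 103: each ℓ→(−1)^(ℓ−1), product (−1)^100 = +1.
Via Zolotarev, sign(π_{2}) = (2|103) = +1.

+1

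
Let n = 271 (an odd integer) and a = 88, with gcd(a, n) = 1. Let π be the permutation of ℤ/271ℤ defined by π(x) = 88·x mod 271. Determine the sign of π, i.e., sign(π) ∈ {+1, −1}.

+1

Start at x=217: 217 → 126 → 248 → 144 → 206 → 242 → 158 → … (one orbit).
The orbit structure of x ↦ 88x mod 271: 11 orbits of sizes [27, 27, 27, 27, 27, 27, 27, 27, 27, 27, 1].
With 11 cycles on 271 points, sign = (−1)^{271−11} = +1.
The Jacobi symbol (88|271) = +1 (Zolotarev) agrees.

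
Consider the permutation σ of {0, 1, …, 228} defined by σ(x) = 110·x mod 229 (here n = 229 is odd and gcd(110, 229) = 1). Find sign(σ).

Start at x=4: 4 → 211 → 81 → 208 → 209 → 90 → 53 → … (one orbit).
2 cycles of lengths [228, 1].
n − c = 229 − 2 = 227; sign = (−1)^227 = -1.
(110|229)_J = -1 (Zolotarev's lemma cross-check).

-1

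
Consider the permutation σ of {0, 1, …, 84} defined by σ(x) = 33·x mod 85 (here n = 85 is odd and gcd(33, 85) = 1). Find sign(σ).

Start at x=33: 33 → 69 → 67 → 1 → 33 (one orbit).
Cycle lengths of π_33 on ℤ/85ℤ: [4, 4, 4, 4, 4, 4, 4, 4, 4, 4, 4, 4, 4, 4, 4, 4, 4, 2, 2, 2, 2, 2, 2, 2, 2, 1]; 26 cycles in total.
sign(π) = (−1)^{n − #cycles} = (−1)^{85−26} = (−1)^59 = -1.

-1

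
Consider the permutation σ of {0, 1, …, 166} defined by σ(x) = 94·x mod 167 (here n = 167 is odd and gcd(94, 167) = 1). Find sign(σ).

+1

Orbit of 3 under x↦94x: [3, 115, 122, 112, 7, 157, 62]… (length divides ord_167(94)).
The orbit structure of x ↦ 94x mod 167: 3 orbits of sizes [83, 83, 1].
sign(π) = (−1)^{n − #cycles} = (−1)^{167−3} = (−1)^164 = +1.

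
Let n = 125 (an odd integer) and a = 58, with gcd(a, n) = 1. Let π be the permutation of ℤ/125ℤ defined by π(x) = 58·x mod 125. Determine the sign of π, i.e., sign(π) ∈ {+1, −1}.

Orbit of 28 under x↦58x: [28, 124, 67, 11, 13, 4, 107]… (length divides ord_125(58)).
Decompose π into cycles: lengths [100, 20, 4, 1] (4 cycles, including the fixed point 0).
With 4 cycles on 125 points, sign = (−1)^{125−4} = -1.

-1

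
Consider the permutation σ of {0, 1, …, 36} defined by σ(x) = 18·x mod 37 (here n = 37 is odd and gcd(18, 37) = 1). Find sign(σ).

-1

Start at x=14: 14 → 30 → 22 → 26 → 24 → 25 → 6 → … (one orbit).
Cycle type of π: 36 + 1; total 2 cycles.
n − c = 37 − 2 = 35; sign = (−1)^35 = -1.
The Jacobi symbol (18|37) = -1 (Zolotarev) agrees.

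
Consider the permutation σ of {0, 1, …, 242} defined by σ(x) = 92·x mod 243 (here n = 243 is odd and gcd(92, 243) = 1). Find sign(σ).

-1

Trace 67: π^k(67) = [67, 89, 169, 239, 118, 164, 22] for k=0..6.
6 cycles of lengths [162, 54, 18, 6, 2, 1].
6 cycles on 243: each ℓ→(−1)^(ℓ−1), product (−1)^237 = -1.
The Jacobi symbol (92|243) = -1 (Zolotarev) agrees.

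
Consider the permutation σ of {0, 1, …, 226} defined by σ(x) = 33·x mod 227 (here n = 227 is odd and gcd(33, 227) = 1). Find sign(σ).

Start at x=222: 222 → 62 → 3 → 99 → 89 → 213 → 219 → … (one orbit).
3 cycles of lengths [113, 113, 1].
With 3 cycles on 227 points, sign = (−1)^{227−3} = +1.

+1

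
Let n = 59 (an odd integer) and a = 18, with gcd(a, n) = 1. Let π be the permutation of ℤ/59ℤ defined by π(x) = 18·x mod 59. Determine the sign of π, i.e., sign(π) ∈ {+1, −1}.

-1

Start at x=12: 12 → 39 → 53 → 10 → 3 → 54 → 28 → … (one orbit).
Decompose π into cycles: lengths [58, 1] (2 cycles, including the fixed point 0).
59 − 2 = 57 transpositions; sign(π) = (−1)^57 = -1.
(18|59)_J = -1 (Zolotarev's lemma cross-check).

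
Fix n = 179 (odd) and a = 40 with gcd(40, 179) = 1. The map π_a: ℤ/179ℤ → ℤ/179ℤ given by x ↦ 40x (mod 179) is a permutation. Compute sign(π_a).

Orbit of 139 under x↦40x: [139, 11, 82, 58, 172, 78, 77]… (length divides ord_179(40)).
π_40 has 2 disjoint cycles with lengths [178, 1] on {0,…,178}.
n − c = 179 − 2 = 177; sign = (−1)^177 = -1.
Via Zolotarev, sign(π_{40}) = (40|179) = -1.

-1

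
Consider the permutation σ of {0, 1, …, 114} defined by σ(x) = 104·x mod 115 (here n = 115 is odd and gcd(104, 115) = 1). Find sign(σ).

+1

Orbit of 39 under x↦104x: [39, 31, 4, 71, 24, 81, 29]… (length divides ord_115(104)).
π_104 has 9 disjoint cycles with lengths [22, 22, 22, 22, 11, 11, 2, 2, 1] on {0,…,114}.
n − c = 115 − 9 = 106; sign = (−1)^106 = +1.
Check: (104/115) = +1 by Zolotarev.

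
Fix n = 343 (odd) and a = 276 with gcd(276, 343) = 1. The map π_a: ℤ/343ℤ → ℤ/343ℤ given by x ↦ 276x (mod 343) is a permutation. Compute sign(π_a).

-1

Orbit of 116 under x↦276x: [116, 117, 50, 80, 128, 342, 67]… (length divides ord_343(276)).
Cycle type of π: 42×7 + 6×8 + 1; total 16 cycles.
With 16 cycles on 343 points, sign = (−1)^{343−16} = -1.
Via Zolotarev, sign(π_{276}) = (276|343) = -1.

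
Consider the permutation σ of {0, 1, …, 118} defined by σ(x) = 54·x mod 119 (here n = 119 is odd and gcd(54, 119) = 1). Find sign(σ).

Start at x=93: 93 → 24 → 106 → 12 → 53 → 6 → 86 → … (one orbit).
Cycle lengths of π_54 on ℤ/119ℤ: [48, 48, 16, 6, 1]; 5 cycles in total.
sign(π) = (−1)^{n − #cycles} = (−1)^{119−5} = (−1)^114 = +1.
Zolotarev: (54|119) = +1, matching the cycle-count sign.

+1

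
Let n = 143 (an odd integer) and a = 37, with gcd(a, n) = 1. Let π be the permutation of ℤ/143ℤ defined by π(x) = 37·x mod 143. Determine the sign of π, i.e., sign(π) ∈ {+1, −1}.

Start at x=12: 12 → 15 → 126 → 86 → 36 → 45 → 92 → … (one orbit).
6 cycles of lengths [60, 60, 12, 5, 5, 1].
143 − 6 = 137 transpositions; sign(π) = (−1)^137 = -1.

-1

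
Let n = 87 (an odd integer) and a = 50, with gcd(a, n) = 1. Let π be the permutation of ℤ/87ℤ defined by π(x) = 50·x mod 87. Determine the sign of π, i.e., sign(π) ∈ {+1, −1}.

Start at x=64: 64 → 68 → 7 → 2 → 13 → 41 → 49 → … (one orbit).
Decompose π into cycles: lengths [28, 28, 28, 2, 1] (5 cycles, including the fixed point 0).
87 − 5 = 82 transpositions; sign(π) = (−1)^82 = +1.
(50|87)_J = +1 (Zolotarev's lemma cross-check).

+1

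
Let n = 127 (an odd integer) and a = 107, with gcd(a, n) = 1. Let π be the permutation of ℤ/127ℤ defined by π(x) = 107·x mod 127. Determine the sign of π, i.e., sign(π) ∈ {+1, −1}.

+1

Trace 1: π^k(1) = [1, 107, 19] for k=0..2.
Decompose π into cycles: lengths [3, 3, 3, 3, 3, 3, 3, 3, 3, 3, 3, 3, 3, 3, 3, 3, 3, 3, 3, 3, 3, 3, 3, 3, 3, 3, 3, 3, 3, 3, 3, 3, 3, 3, 3, 3, 3, 3, 3, 3, 3, 3, 1] (43 cycles, including the fixed point 0).
sign(π) = (−1)^{n − #cycles} = (−1)^{127−43} = (−1)^84 = +1.
Zolotarev: (107|127) = +1, matching the cycle-count sign.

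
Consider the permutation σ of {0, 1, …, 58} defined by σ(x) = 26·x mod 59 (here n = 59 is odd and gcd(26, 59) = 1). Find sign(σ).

+1

Orbit of 53 under x↦26x: [53, 21, 15, 36, 51, 28, 20]… (length divides ord_59(26)).
Cycle lengths of π_26 on ℤ/59ℤ: [29, 29, 1]; 3 cycles in total.
Σ(ℓ_i−1) = 59−3 = 56; sign = (−1)^56 = +1.
Check: (26/59) = +1 by Zolotarev.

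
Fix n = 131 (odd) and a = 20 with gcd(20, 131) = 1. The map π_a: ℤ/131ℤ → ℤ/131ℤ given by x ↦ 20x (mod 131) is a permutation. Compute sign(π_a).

Orbit of 43 under x↦20x: [43, 74, 39, 125, 11, 89, 77]… (length divides ord_131(20)).
Decompose π into cycles: lengths [65, 65, 1] (3 cycles, including the fixed point 0).
131 − 3 = 128 transpositions; sign(π) = (−1)^128 = +1.

+1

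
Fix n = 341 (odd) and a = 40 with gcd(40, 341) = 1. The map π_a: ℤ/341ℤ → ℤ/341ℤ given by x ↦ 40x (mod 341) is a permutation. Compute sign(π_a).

Orbit of 236 under x↦40x: [236, 233, 113, 87, 70, 72, 152]… (length divides ord_341(40)).
Cycle type of π: 30×10 + 15×2 + 10 + 1; total 14 cycles.
sign(π) = (−1)^{n − #cycles} = (−1)^{341−14} = (−1)^327 = -1.
The Jacobi symbol (40|341) = -1 (Zolotarev) agrees.

-1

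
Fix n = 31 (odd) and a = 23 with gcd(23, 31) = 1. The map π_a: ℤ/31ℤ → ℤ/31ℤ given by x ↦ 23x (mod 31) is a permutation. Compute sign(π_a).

-1

Orbit of 23 under x↦23x: [23, 2, 15, 4, 30, 8, 29]… (length divides ord_31(23)).
Decompose π into cycles: lengths [10, 10, 10, 1] (4 cycles, including the fixed point 0).
sign(π) = (−1)^{n − #cycles} = (−1)^{31−4} = (−1)^27 = -1.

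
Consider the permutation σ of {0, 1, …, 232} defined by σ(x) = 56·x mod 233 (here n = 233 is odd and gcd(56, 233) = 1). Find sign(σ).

Orbit of 71 under x↦56x: [71, 15, 141, 207, 175, 14, 85]… (length divides ord_233(56)).
The orbit structure of x ↦ 56x mod 233: 3 orbits of sizes [116, 116, 1].
3 cycles on 233: each ℓ→(−1)^(ℓ−1), product (−1)^230 = +1.

+1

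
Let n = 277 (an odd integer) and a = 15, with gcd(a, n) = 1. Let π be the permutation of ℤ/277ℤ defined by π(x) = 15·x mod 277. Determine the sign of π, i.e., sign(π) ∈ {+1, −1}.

-1

Trace 251: π^k(251) = [251, 164, 244, 59, 54, 256, 239] for k=0..6.
The orbit structure of x ↦ 15x mod 277: 4 orbits of sizes [92, 92, 92, 1].
With 4 cycles on 277 points, sign = (−1)^{277−4} = -1.
The Jacobi symbol (15|277) = -1 (Zolotarev) agrees.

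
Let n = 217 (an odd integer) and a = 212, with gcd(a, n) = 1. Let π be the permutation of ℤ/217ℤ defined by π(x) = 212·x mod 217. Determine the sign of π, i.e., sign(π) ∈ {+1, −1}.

-1

Trace 25: π^k(25) = [25, 92, 191, 130, 1, 212] for k=0..5.
Cycle lengths of π_212 on ℤ/217ℤ: [6, 6, 6, 6, 6, 6, 6, 6, 6, 6, 6, 6, 6, 6, 6, 6, 6, 6, 6, 6, 6, 6, 6, 6, 6, 6, 6, 6, 6, 6, 6, 6, 6, 6, 6, 3, 3, 1]; 38 cycles in total.
n − c = 217 − 38 = 179; sign = (−1)^179 = -1.
(212|217)_J = -1 (Zolotarev's lemma cross-check).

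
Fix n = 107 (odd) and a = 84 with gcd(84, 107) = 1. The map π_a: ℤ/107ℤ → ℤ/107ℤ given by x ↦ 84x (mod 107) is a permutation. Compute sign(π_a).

-1

Trace 77: π^k(77) = [77, 48, 73, 33, 97, 16, 60] for k=0..6.
Decompose π into cycles: lengths [106, 1] (2 cycles, including the fixed point 0).
sign(π) = (−1)^{n − #cycles} = (−1)^{107−2} = (−1)^105 = -1.
Check: (84/107) = -1 by Zolotarev.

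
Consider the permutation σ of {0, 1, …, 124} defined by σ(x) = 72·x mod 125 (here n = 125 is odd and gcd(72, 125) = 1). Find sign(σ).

Trace 106: π^k(106) = [106, 7, 4, 38, 111, 117, 49] for k=0..6.
Cycle lengths of π_72 on ℤ/125ℤ: [100, 20, 4, 1]; 4 cycles in total.
125 − 4 = 121 transpositions; sign(π) = (−1)^121 = -1.

-1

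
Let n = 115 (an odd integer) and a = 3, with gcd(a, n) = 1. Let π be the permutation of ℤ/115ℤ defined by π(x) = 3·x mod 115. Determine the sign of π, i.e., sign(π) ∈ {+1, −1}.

-1

Start at x=1: 1 → 3 → 9 → 27 → 81 → 13 → 39 → … (one orbit).
The orbit structure of x ↦ 3x mod 115: 6 orbits of sizes [44, 44, 11, 11, 4, 1].
With 6 cycles on 115 points, sign = (−1)^{115−6} = -1.
Check: (3/115) = -1 by Zolotarev.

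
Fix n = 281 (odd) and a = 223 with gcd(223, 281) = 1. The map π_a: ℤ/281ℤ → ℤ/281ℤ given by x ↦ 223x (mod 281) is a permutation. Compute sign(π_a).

+1

Trace 256: π^k(256) = [256, 45, 200, 202, 86, 70, 155] for k=0..6.
The orbit structure of x ↦ 223x mod 281: 5 orbits of sizes [70, 70, 70, 70, 1].
n − c = 281 − 5 = 276; sign = (−1)^276 = +1.
The Jacobi symbol (223|281) = +1 (Zolotarev) agrees.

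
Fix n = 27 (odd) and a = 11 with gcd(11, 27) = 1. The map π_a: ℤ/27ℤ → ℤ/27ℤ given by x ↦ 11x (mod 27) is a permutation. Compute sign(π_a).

Trace 19: π^k(19) = [19, 20, 4, 17, 25, 5, 1] for k=0..6.
Cycle lengths of π_11 on ℤ/27ℤ: [18, 6, 2, 1]; 4 cycles in total.
4 cycles on 27: each ℓ→(−1)^(ℓ−1), product (−1)^23 = -1.
Zolotarev: (11|27) = -1, matching the cycle-count sign.

-1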